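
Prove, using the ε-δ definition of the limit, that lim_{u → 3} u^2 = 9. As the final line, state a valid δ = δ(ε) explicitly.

δ = min(1, ε/7)

Fix ε > 0. We seek δ > 0 with 0 < |u − 3| < δ ⇒ |u^2 − 9| < ε.
Factor: u^2 − 9 = (u − 3)(u + 3), so |u^2 − 9| = |u − 3|·|u + 3|.
Restrict δ ≤ 1. Then |u − 3| < 1 gives |u| < 4, so by the triangle inequality |u + 3| ≤ 4 + 3 = 7.
Hence |u^2 − 9| ≤ 7|u − 3|, which is < ε once |u − 3| < ε/7.
Take δ = min(1, ε/7). If 0 < |u − 3| < δ then both bounds hold and |u^2 − 9| ≤ 7|u − 3| < 7·(ε/7) = ε.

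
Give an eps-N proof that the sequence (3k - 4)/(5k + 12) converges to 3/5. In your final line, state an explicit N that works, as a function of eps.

Fix eps > 0. For k ≥ 1, |(3k - 4)/(5k + 12) − (3/5)| = |-56|/(5(5k + 12)) = 56/(5(5k + 12)).
Since 5k + 12 ≥ 5k for k ≥ 1, this is ≤ 56/(5·5k) = (56/25)/k.
So |(3k - 4)/(5k + 12) − (3/5)| < eps whenever k > (56/25)/eps.
Take N = (56/25)/eps. If k > N then |(3k - 4)/(5k + 12) − (3/5)| ≤ (56/25)/k < eps.

N = (56/25)/eps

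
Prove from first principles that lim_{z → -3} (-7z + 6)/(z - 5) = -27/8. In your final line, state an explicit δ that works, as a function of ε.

Suppose ε > 0. We want δ > 0 with 0 < |z + 3| < δ ⇒ |(-7z + 6)/(z - 5) + 27/8| < ε.
Combining over a common denominator, (-7z + 6)/(z - 5) + 27/8 = [(-7z + 6)·(-8) − 27·(z - 5)] / [(-8)·(z - 5)] = 29(z + 3) / ((-8)(z - 5)).
So |(-7z + 6)/(z - 5) + 27/8| = 29|z + 3| / (8·|z − 5|).
Restrict δ ≤ 4. Then |z + 3| < 4 gives |z − 5| = |(z + 3) + (-8)| ≥ 8 − 4 = 4.
Hence |(-7z + 6)/(z - 5) + 27/8| < 29|z + 3|/(8·4) = (29/32)|z + 3|, which is < ε once |z + 3| < (32/29)ε.
Take δ = min(4, (32/29)ε). Then 0 < |z + 3| < δ forces both bounds, so |(-7z + 6)/(z - 5) + 27/8| < ε.

δ = min(4, (32/29)ε)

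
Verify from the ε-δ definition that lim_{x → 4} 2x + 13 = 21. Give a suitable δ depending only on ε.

δ = ε/2

Fix ε > 0. We need δ > 0 so that 0 < |x − 4| < δ implies |(2x + 13) − 21| < ε.
Since (2x + 13) − 21 = 2(x − 4), we have |(2x + 13) − 21| = 2|x − 4|.
Thus it suffices that |x − 4| < ε/2.
Choosing δ = ε/2 gives |(2x + 13) − 21| = 2|x − 4| < ε whenever |x − 4| < δ.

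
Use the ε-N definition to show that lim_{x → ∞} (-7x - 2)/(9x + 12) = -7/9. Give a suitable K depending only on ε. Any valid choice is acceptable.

K = (22/27)/ε

Fix ε > 0. We seek K > 0 such that x > K implies |(-7x - 2)/(9x + 12) + 7/9| < ε.
(-7x - 2)/(9x + 12) + 7/9 = (9(-7x - 2) − (-7)(9x + 12)) / (9(9x + 12)) = 66/(9(9x + 12)).
For x > 0 we have 9x + 12 > 9x, so |(-7x - 2)/(9x + 12) + 7/9| = 66/(9(9x + 12)) < 66/(9·9x) = (22/27)/x.
Thus |(-7x - 2)/(9x + 12) + 7/9| < ε whenever x > (22/27)/ε.
Take K = (22/27)/ε. If x > K then |(-7x - 2)/(9x + 12) + 7/9| < (22/27)/x < ε.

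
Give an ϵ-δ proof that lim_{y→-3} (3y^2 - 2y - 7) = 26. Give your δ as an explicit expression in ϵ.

Let ϵ > 0 be given. We want δ > 0 such that 0 < |y + 3| < δ implies |(3y^2 - 2y - 7) − 26| < ϵ.
(3y^2 - 2y - 7) − 26 = 3y^2 - 2y - 33 = (y + 3)(3y - 11).
So |(3y^2 - 2y - 7) − 26| = |y + 3|·|3y - 11|.
Assume first that |y + 3| < 2, so |y| < 5. Then |3y - 11| ≤ 3·5 + 11 = 26.
Hence |(3y^2 - 2y - 7) − 26| ≤ 26|y + 3| < ϵ provided |y + 3| < ϵ/26.
Take δ = min(2, ϵ/26). Then 0 < |y + 3| < δ gives both |y + 3| < 2 and |y + 3| < ϵ/26, so |(3y^2 - 2y - 7) − 26| < ϵ.

δ = min(2, ϵ/26)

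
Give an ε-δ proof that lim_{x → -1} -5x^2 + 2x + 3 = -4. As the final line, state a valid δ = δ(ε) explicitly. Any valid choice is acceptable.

δ = min(1, ε/17)

Let ε > 0 be given. We want δ > 0 such that 0 < |x + 1| < δ implies |(-5x^2 + 2x + 3) + 4| < ε.
(-5x^2 + 2x + 3) + 4 = -5x^2 + 2x + 7 = (x + 1)(-5x + 7).
So |(-5x^2 + 2x + 3) + 4| = |x + 1|·|-5x + 7|.
Assume first that |x + 1| < 1, so |x| < 2. Then |-5x + 7| ≤ 5·2 + 7 = 17.
Hence |(-5x^2 + 2x + 3) + 4| ≤ 17|x + 1| < ε provided |x + 1| < ε/17.
Take δ = min(1, ε/17). Then 0 < |x + 1| < δ gives both |x + 1| < 1 and |x + 1| < ε/17, so |(-5x^2 + 2x + 3) + 4| < ε.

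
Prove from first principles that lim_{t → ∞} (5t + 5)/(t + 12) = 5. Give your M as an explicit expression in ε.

M = 55/ε

Let ε > 0. We seek M > 0 such that t > M implies |(5t + 5)/(t + 12) − 5| < ε.
(5t + 5)/(t + 12) − 5 = ((5t + 5) − 5(t + 12)) / ((t + 12)) = -55/((t + 12)).
For t > 0 we have t + 12 > t, so |(5t + 5)/(t + 12) − 5| = 55/((t + 12)) < 55/(t) = 55/t.
Thus |(5t + 5)/(t + 12) − 5| < ε whenever t > 55/ε.
Take M = 55/ε. If t > M then |(5t + 5)/(t + 12) − 5| < 55/t < ε.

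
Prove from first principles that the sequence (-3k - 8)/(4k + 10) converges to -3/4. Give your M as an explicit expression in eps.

M = (1/8)/eps

Suppose eps > 0. For k ≥ 1, |(-3k - 8)/(4k + 10) + 3/4| = |-2|/(4(4k + 10)) = 2/(4(4k + 10)).
Since 4k + 10 ≥ 4k for k ≥ 1, this is ≤ 2/(4·4k) = (1/8)/k.
So |(-3k - 8)/(4k + 10) + 3/4| < eps whenever k > (1/8)/eps.
Take M = (1/8)/eps. If k > M then |(-3k - 8)/(4k + 10) + 3/4| ≤ (1/8)/k < eps.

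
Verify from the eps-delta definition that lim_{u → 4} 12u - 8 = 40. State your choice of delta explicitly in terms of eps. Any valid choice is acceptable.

Let eps > 0. We need delta > 0 so that 0 < |u − 4| < delta implies |(12u - 8) − 40| < eps.
|(12u - 8) − 40| = |12u - 48| = 12|u − 4|.
Thus it suffices that |u − 4| < eps/12.
Choosing delta = eps/12 gives |(12u - 8) − 40| = 12|u − 4| < eps whenever |u − 4| < delta.

delta = eps/12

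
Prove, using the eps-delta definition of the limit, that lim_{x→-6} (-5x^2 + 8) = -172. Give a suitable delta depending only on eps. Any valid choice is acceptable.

delta = min(1, eps/65)

Let eps > 0 be given. We want delta > 0 such that 0 < |x + 6| < delta implies |(-5x^2 + 8) + 172| < eps.
(-5x^2 + 8) + 172 = -5x^2 + 180 = (x + 6)(-5x + 30).
So |(-5x^2 + 8) + 172| = |x + 6|·|-5x + 30|.
Require delta ≤ 1. Then |x + 6| < 1 gives |x| < 7, and by the triangle inequality |-5x + 30| ≤ 5·7 + 30 = 65.
Hence |(-5x^2 + 8) + 172| ≤ 65|x + 6| < eps provided |x + 6| < eps/65.
Take delta = min(1, eps/65). Then 0 < |x + 6| < delta gives both |x + 6| < 1 and |x + 6| < eps/65, so |(-5x^2 + 8) + 172| < eps.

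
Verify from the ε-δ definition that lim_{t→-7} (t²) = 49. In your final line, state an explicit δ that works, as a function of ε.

Let ε > 0. We seek δ > 0 with 0 < |t + 7| < δ ⇒ |t² − 49| < ε.
Factor: t² − 49 = (t + 7)(t - 7), so |t² − 49| = |t + 7|·|t - 7|.
Impose δ ≤ 1 so that |t| < 8; then |t - 7| ≤ 15.
Hence |t² − 49| ≤ 15|t + 7|, which is < ε once |t + 7| < ε/15.
Take δ = min(1, ε/15). If 0 < |t + 7| < δ then both bounds hold and |t² − 49| ≤ 15|t + 7| < 15·(ε/15) = ε.

δ = min(1, ε/15)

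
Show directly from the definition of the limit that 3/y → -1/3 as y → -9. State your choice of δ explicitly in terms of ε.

δ = min(9/2, (27/2)ε)

Fix ε > 0. We seek δ > 0 such that 0 < |y + 9| < δ implies |3/y + 1/3| < ε.
|3/y + 1/3| = 3·|-9 − y|/(9·|y|) = 3|y + 9|/(9|y|).
Require δ ≤ 9/2 so that |y| > 9 − 9/2 = 9/2, hence 9|y| > 81/2.
Then |3/y + 1/3| < 3|y + 9|/(81/2), which is < ε when |y + 9| < (27/2)ε.
Take δ = min(9/2, (27/2)ε). Then 0 < |y + 9| < δ gives both |y + 9| < 9/2 and |y + 9| < (27/2)ε, so |3/y + 1/3| < ε.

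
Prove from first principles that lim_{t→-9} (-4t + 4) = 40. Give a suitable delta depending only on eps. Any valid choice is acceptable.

delta = eps/4

Let eps > 0 be given. We need delta > 0 so that 0 < |t + 9| < delta implies |(-4t + 4) − 40| < eps.
Since (-4t + 4) − 40 = -4(t + 9), we have |(-4t + 4) − 40| = 4|t + 9|.
So 4|t + 9| < eps exactly when |t + 9| < eps/4.
Take delta = eps/4. If 0 < |t + 9| < delta then |(-4t + 4) − 40| = 4|t + 9| < 4·(eps/4) = eps.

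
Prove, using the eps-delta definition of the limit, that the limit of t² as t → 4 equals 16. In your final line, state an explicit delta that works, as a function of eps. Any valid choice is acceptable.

delta = min(1, eps/9)

Fix eps > 0. We seek delta > 0 with 0 < |t − 4| < delta ⇒ |t² − 16| < eps.
Factor: t² − 16 = (t − 4)(t + 4), so |t² − 16| = |t − 4|·|t + 4|.
Restrict delta ≤ 1. Then |t − 4| < 1 gives |t| < 5, so by the triangle inequality |t + 4| ≤ 5 + 4 = 9.
Hence |t² − 16| ≤ 9|t − 4|, which is < eps once |t − 4| < eps/9.
Take delta = min(1, eps/9). If 0 < |t − 4| < delta then both bounds hold and |t² − 16| ≤ 9|t − 4| < 9·(eps/9) = eps.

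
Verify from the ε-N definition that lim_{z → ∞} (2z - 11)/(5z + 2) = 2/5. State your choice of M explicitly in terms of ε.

Let ε > 0 be given. We seek M > 0 such that z > M implies |(2z - 11)/(5z + 2) − (2/5)| < ε.
(2z - 11)/(5z + 2) − (2/5) = (5(2z - 11) − 2(5z + 2)) / (5(5z + 2)) = -59/(5(5z + 2)).
For z > 0 we have 5z + 2 > 5z, so |(2z - 11)/(5z + 2) − (2/5)| = 59/(5(5z + 2)) < 59/(5·5z) = (59/25)/z.
Thus |(2z - 11)/(5z + 2) − (2/5)| < ε whenever z > (59/25)/ε.
Take M = (59/25)/ε. If z > M then |(2z - 11)/(5z + 2) − (2/5)| < (59/25)/z < ε.

M = (59/25)/ε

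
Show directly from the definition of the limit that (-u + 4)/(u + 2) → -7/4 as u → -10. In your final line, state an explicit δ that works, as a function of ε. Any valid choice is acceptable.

δ = min(4, (16/3)ε)

Fix ε > 0. We want δ > 0 with 0 < |u + 10| < δ ⇒ |(-u + 4)/(u + 2) + 7/4| < ε.
Combining over a common denominator, (-u + 4)/(u + 2) + 7/4 = [(-u + 4)·(-8) − 14·(u + 2)] / [(-8)·(u + 2)] = -6(u + 10) / ((-8)(u + 2)).
So |(-u + 4)/(u + 2) + 7/4| = 6|u + 10| / (8·|u + 2|).
Require δ ≤ 4, so |u + 2| ≥ |-8| − |u + 10| > 8 − 4 = 4.
Hence |(-u + 4)/(u + 2) + 7/4| < 6|u + 10|/(8·4) = (3/16)|u + 10|, which is < ε once |u + 10| < (16/3)ε.
Take δ = min(4, (16/3)ε). Then 0 < |u + 10| < δ forces both bounds, so |(-u + 4)/(u + 2) + 7/4| < ε.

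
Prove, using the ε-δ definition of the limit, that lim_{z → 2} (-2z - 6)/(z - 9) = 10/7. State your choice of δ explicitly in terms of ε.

δ = min(7/2, (49/48)ε)

Fix ε > 0. We want δ > 0 with 0 < |z − 2| < δ ⇒ |(-2z - 6)/(z - 9) − (10/7)| < ε.
Combining over a common denominator, (-2z - 6)/(z - 9) − (10/7) = [(-2z - 6)·(-7) − (-10)·(z - 9)] / [(-7)·(z - 9)] = 24(z − 2) / ((-7)(z - 9)).
So |(-2z - 6)/(z - 9) − (10/7)| = 24|z − 2| / (7·|z − 9|).
Require δ ≤ 7/2, so |z − 9| ≥ |-7| − |z − 2| > 7 − 7/2 = 7/2.
Hence |(-2z - 6)/(z - 9) − (10/7)| < 24|z − 2|/(7·(7/2)) = (48/49)|z − 2|, which is < ε once |z − 2| < (49/48)ε.
Take δ = min(7/2, (49/48)ε). Then 0 < |z − 2| < δ forces both bounds, so |(-2z - 6)/(z - 9) − (10/7)| < ε.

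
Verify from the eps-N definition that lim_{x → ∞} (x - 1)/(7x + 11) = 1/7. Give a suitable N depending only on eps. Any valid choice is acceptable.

Suppose eps > 0. We seek N > 0 such that x > N implies |(x - 1)/(7x + 11) − (1/7)| < eps.
(x - 1)/(7x + 11) − (1/7) = (7(x - 1) − (7x + 11)) / (7(7x + 11)) = -18/(7(7x + 11)).
For x > 0 we have 7x + 11 > 7x, so |(x - 1)/(7x + 11) − (1/7)| = 18/(7(7x + 11)) < 18/(7·7x) = (18/49)/x.
Thus |(x - 1)/(7x + 11) − (1/7)| < eps whenever x > (18/49)/eps.
Take N = (18/49)/eps. If x > N then |(x - 1)/(7x + 11) − (1/7)| < (18/49)/x < eps.

N = (18/49)/eps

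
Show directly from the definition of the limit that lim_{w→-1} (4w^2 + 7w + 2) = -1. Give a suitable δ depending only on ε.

δ = min(1, ε/11)

Fix ε > 0. We want δ > 0 such that 0 < |w + 1| < δ implies |(4w^2 + 7w + 2) + 1| < ε.
(4w^2 + 7w + 2) + 1 = 4w^2 + 7w + 3 = (w + 1)(4w + 3).
So |(4w^2 + 7w + 2) + 1| = |w + 1|·|4w + 3|.
Assume first that |w + 1| < 1, so |w| < 2. Then |4w + 3| ≤ 4·2 + 3 = 11.
Hence |(4w^2 + 7w + 2) + 1| ≤ 11|w + 1| < ε provided |w + 1| < ε/11.
Take δ = min(1, ε/11). Then 0 < |w + 1| < δ gives both |w + 1| < 1 and |w + 1| < ε/11, so |(4w^2 + 7w + 2) + 1| < ε.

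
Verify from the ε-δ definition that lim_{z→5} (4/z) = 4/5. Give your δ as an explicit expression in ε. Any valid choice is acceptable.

Suppose ε > 0. We seek δ > 0 such that 0 < |z − 5| < δ implies |4/z − (4/5)| < ε.
|4/z − (4/5)| = 4·|5 − z|/(5·|z|) = 4|z − 5|/(5|z|).
Restrict δ ≤ 5/2. Then |z − 5| < 5/2 gives |z| > 5/2, so 5|z| > 25/2.
Then |4/z − (4/5)| < 4|z − 5|/(25/2), which is < ε when |z − 5| < (25/8)ε.
Take δ = min(5/2, (25/8)ε). Then 0 < |z − 5| < δ gives both |z − 5| < 5/2 and |z − 5| < (25/8)ε, so |4/z − (4/5)| < ε.

δ = min(5/2, (25/8)ε)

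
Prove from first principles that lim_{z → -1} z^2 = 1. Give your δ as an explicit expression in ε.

δ = min(1, ε/3)

Fix ε > 0. We seek δ > 0 with 0 < |z + 1| < δ ⇒ |z^2 − 1| < ε.
Factor: z^2 − 1 = (z + 1)(z - 1), so |z^2 − 1| = |z + 1|·|z - 1|.
Restrict δ ≤ 1. Then |z + 1| < 1 gives |z| < 2, so by the triangle inequality |z - 1| ≤ 2 + 1 = 3.
Hence |z^2 − 1| ≤ 3|z + 1|, which is < ε once |z + 1| < ε/3.
Take δ = min(1, ε/3). If 0 < |z + 1| < δ then both bounds hold and |z^2 − 1| ≤ 3|z + 1| < 3·(ε/3) = ε.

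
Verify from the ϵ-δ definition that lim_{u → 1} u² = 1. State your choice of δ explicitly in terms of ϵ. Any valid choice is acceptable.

Let ϵ > 0. We seek δ > 0 with 0 < |u − 1| < δ ⇒ |u² − 1| < ϵ.
Factor: u² − 1 = (u − 1)(u + 1), so |u² − 1| = |u − 1|·|u + 1|.
Restrict δ ≤ 2. Then |u − 1| < 2 gives |u| < 3, so by the triangle inequality |u + 1| ≤ 3 + 1 = 4.
Hence |u² − 1| ≤ 4|u − 1|, which is < ϵ once |u − 1| < ϵ/4.
Take δ = min(2, ϵ/4). If 0 < |u − 1| < δ then both bounds hold and |u² − 1| ≤ 4|u − 1| < 4·(ϵ/4) = ϵ.

δ = min(2, ϵ/4)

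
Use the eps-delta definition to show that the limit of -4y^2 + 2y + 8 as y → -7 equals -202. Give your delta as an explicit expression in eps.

delta = min(2, eps/66)

Let eps > 0. We want delta > 0 such that 0 < |y + 7| < delta implies |(-4y^2 + 2y + 8) + 202| < eps.
(-4y^2 + 2y + 8) + 202 = -4y^2 + 2y + 210 = (y + 7)(-4y + 30).
So |(-4y^2 + 2y + 8) + 202| = |y + 7|·|-4y + 30|.
Require delta ≤ 2. Then |y + 7| < 2 gives |y| < 9, and by the triangle inequality |-4y + 30| ≤ 4·9 + 30 = 66.
Hence |(-4y^2 + 2y + 8) + 202| ≤ 66|y + 7| < eps provided |y + 7| < eps/66.
Take delta = min(2, eps/66). Then 0 < |y + 7| < delta gives both |y + 7| < 2 and |y + 7| < eps/66, so |(-4y^2 + 2y + 8) + 202| < eps.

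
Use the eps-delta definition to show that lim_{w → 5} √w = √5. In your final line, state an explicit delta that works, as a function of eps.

delta = min(5, √5·eps)

Let eps > 0 be given. We want delta > 0 such that 0 < |w − 5| < delta implies |√w − √5| < eps.
Rationalise: √w − √5 = (w − 5)/(√w + √5), so |√w − √5| = |w − 5|/(√w + √5).
Restrict delta ≤ 5 so that |w − 5| < 5 forces w > 0, and then √w + √5 > √5.
Hence |√w − √5| < |w − 5|/√5, which is < eps once |w − 5| < √5·eps.
Take delta = min(5, √5·eps). If 0 < |w − 5| < delta then w > 0 and |√w − √5| < |w − 5|/√5 < eps.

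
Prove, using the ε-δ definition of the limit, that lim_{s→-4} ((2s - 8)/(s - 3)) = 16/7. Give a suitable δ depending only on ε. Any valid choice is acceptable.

Suppose ε > 0. We want δ > 0 with 0 < |s + 4| < δ ⇒ |(2s - 8)/(s - 3) − (16/7)| < ε.
Combining over a common denominator, (2s - 8)/(s - 3) − (16/7) = [(2s - 8)·(-7) − (-16)·(s - 3)] / [(-7)·(s - 3)] = 2(s + 4) / ((-7)(s - 3)).
So |(2s - 8)/(s - 3) − (16/7)| = 2|s + 4| / (7·|s − 3|).
Require δ ≤ 7/2, so |s − 3| ≥ |-7| − |s + 4| > 7 − 7/2 = 7/2.
Hence |(2s - 8)/(s - 3) − (16/7)| < 2|s + 4|/(7·(7/2)) = (4/49)|s + 4|, which is < ε once |s + 4| < (49/4)ε.
Take δ = min(7/2, (49/4)ε). Then 0 < |s + 4| < δ forces both bounds, so |(2s - 8)/(s - 3) − (16/7)| < ε.

δ = min(7/2, (49/4)ε)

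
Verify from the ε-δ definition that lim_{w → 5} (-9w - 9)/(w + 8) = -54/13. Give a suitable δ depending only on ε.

δ = min(13/2, (169/126)ε)

Suppose ε > 0. We want δ > 0 with 0 < |w − 5| < δ ⇒ |(-9w - 9)/(w + 8) + 54/13| < ε.
Combining over a common denominator, (-9w - 9)/(w + 8) + 54/13 = [(-9w - 9)·13 − (-54)·(w + 8)] / [13·(w + 8)] = -63(w − 5) / (13(w + 8)).
So |(-9w - 9)/(w + 8) + 54/13| = 63|w − 5| / (13·|w + 8|).
Restrict δ ≤ 13/2. Then |w − 5| < 13/2 gives |w + 8| = |(w − 5) + 13| ≥ 13 − 13/2 = 13/2.
Hence |(-9w - 9)/(w + 8) + 54/13| < 63|w − 5|/(13·(13/2)) = (126/169)|w − 5|, which is < ε once |w − 5| < (169/126)ε.
Take δ = min(13/2, (169/126)ε). Then 0 < |w − 5| < δ forces both bounds, so |(-9w - 9)/(w + 8) + 54/13| < ε.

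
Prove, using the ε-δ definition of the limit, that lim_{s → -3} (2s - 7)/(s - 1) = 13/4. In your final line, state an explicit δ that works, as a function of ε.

δ = min(2, (8/5)ε)

Fix ε > 0. We want δ > 0 with 0 < |s + 3| < δ ⇒ |(2s - 7)/(s - 1) − (13/4)| < ε.
Combining over a common denominator, (2s - 7)/(s - 1) − (13/4) = [(2s - 7)·(-4) − (-13)·(s - 1)] / [(-4)·(s - 1)] = 5(s + 3) / ((-4)(s - 1)).
So |(2s - 7)/(s - 1) − (13/4)| = 5|s + 3| / (4·|s − 1|).
Restrict δ ≤ 2. Then |s + 3| < 2 gives |s − 1| = |(s + 3) + (-4)| ≥ 4 − 2 = 2.
Hence |(2s - 7)/(s - 1) − (13/4)| < 5|s + 3|/(4·2) = (5/8)|s + 3|, which is < ε once |s + 3| < (8/5)ε.
Take δ = min(2, (8/5)ε). Then 0 < |s + 3| < δ forces both bounds, so |(2s - 7)/(s - 1) − (13/4)| < ε.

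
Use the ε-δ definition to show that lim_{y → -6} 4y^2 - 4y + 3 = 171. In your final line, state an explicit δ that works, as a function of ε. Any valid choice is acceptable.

Fix ε > 0. We want δ > 0 such that 0 < |y + 6| < δ implies |(4y^2 - 4y + 3) − 171| < ε.
(4y^2 - 4y + 3) − 171 = 4y^2 - 4y - 168 = (y + 6)(4y - 28).
So |(4y^2 - 4y + 3) − 171| = |y + 6|·|4y - 28|.
Assume first that |y + 6| < 1, so |y| < 7. Then |4y - 28| ≤ 4·7 + 28 = 56.
Hence |(4y^2 - 4y + 3) − 171| ≤ 56|y + 6| < ε provided |y + 6| < ε/56.
Choosing δ = min(1, ε/56) ensures both conditions, hence |(4y^2 - 4y + 3) − 171| < ε.

δ = min(1, ε/56)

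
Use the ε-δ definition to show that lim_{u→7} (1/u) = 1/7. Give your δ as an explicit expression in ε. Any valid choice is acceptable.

δ = min(7/2, (49/2)ε)

Fix ε > 0. We seek δ > 0 such that 0 < |u − 7| < δ implies |1/u − (1/7)| < ε.
|1/u − (1/7)| = |7 − u|/(7·|u|) = |u − 7|/(7|u|).
Restrict δ ≤ 7/2. Then |u − 7| < 7/2 gives |u| > 7/2, so 7|u| > 49/2.
Then |1/u − (1/7)| < |u − 7|/(49/2), which is < ε when |u − 7| < (49/2)ε.
Take δ = min(7/2, (49/2)ε). Then 0 < |u − 7| < δ gives both |u − 7| < 7/2 and |u − 7| < (49/2)ε, so |1/u − (1/7)| < ε.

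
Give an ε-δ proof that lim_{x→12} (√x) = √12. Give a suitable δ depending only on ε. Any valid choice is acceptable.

δ = min(12, √12·ε)

Let ε > 0. We want δ > 0 such that 0 < |x − 12| < δ implies |√x − √12| < ε.
Multiplying by the conjugate, |√x − √12| = |x − 12|/(√x + √12).
Restrict δ ≤ 12 so that |x − 12| < 12 forces x > 0, and then √x + √12 > √12.
Hence |√x − √12| < |x − 12|/√12, which is < ε once |x − 12| < √12·ε.
Take δ = min(12, √12·ε). If 0 < |x − 12| < δ then x > 0 and |√x − √12| < |x − 12|/√12 < ε.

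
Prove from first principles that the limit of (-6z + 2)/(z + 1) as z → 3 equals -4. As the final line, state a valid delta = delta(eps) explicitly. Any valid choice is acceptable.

Fix eps > 0. We want delta > 0 with 0 < |z − 3| < delta ⇒ |(-6z + 2)/(z + 1) + 4| < eps.
Combining over a common denominator, (-6z + 2)/(z + 1) + 4 = [(-6z + 2)·4 − (-16)·(z + 1)] / [4·(z + 1)] = -8(z − 3) / (4(z + 1)).
So |(-6z + 2)/(z + 1) + 4| = 8|z − 3| / (4·|z + 1|).
Restrict delta ≤ 2. Then |z − 3| < 2 gives |z + 1| = |(z − 3) + 4| ≥ 4 − 2 = 2.
Hence |(-6z + 2)/(z + 1) + 4| < 8|z − 3|/(4·2) = |z − 3|, which is < eps once |z − 3| < eps.
Take delta = min(2, eps). Then 0 < |z − 3| < delta forces both bounds, so |(-6z + 2)/(z + 1) + 4| < eps.

delta = min(2, eps)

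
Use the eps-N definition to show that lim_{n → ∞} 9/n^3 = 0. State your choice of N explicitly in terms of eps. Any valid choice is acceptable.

N = (9/eps)^{1/3}

Let eps > 0 be given. For n ≥ 1, |9/n^3 − 0| = 9/n^3.
9/n^3 < eps ⇔ n^3 > 9/eps ⇔ n > (9/eps)^{1/3}.
Take N = (9/eps)^{1/3}. Then n > N implies 9/n^3 < eps.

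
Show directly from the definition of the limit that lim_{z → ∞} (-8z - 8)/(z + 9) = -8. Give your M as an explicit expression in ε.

M = 64/ε

Fix ε > 0. We seek M > 0 such that z > M implies |(-8z - 8)/(z + 9) + 8| < ε.
(-8z - 8)/(z + 9) + 8 = ((-8z - 8) − (-8)(z + 9)) / ((z + 9)) = 64/((z + 9)).
For z > 0 we have z + 9 > z, so |(-8z - 8)/(z + 9) + 8| = 64/((z + 9)) < 64/(z) = 64/z.
Thus |(-8z - 8)/(z + 9) + 8| < ε whenever z > 64/ε.
Take M = 64/ε. If z > M then |(-8z - 8)/(z + 9) + 8| < 64/z < ε.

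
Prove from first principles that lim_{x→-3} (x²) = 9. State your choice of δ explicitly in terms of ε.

Fix ε > 0. We seek δ > 0 with 0 < |x + 3| < δ ⇒ |x² − 9| < ε.
Factor: x² − 9 = (x + 3)(x - 3), so |x² − 9| = |x + 3|·|x - 3|.
Impose δ ≤ 2 so that |x| < 5; then |x - 3| ≤ 8.
Hence |x² − 9| ≤ 8|x + 3|, which is < ε once |x + 3| < ε/8.
Take δ = min(2, ε/8). If 0 < |x + 3| < δ then both bounds hold and |x² − 9| ≤ 8|x + 3| < 8·(ε/8) = ε.

δ = min(2, ε/8)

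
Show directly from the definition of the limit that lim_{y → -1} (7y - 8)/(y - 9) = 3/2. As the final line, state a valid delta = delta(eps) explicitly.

delta = min(5, (10/11)eps)

Let eps > 0. We want delta > 0 with 0 < |y + 1| < delta ⇒ |(7y - 8)/(y - 9) − (3/2)| < eps.
Combining over a common denominator, (7y - 8)/(y - 9) − (3/2) = [(7y - 8)·(-10) − (-15)·(y - 9)] / [(-10)·(y - 9)] = -55(y + 1) / ((-10)(y - 9)).
So |(7y - 8)/(y - 9) − (3/2)| = 55|y + 1| / (10·|y − 9|).
Restrict delta ≤ 5. Then |y + 1| < 5 gives |y − 9| = |(y + 1) + (-10)| ≥ 10 − 5 = 5.
Hence |(7y - 8)/(y - 9) − (3/2)| < 55|y + 1|/(10·5) = (11/10)|y + 1|, which is < eps once |y + 1| < (10/11)eps.
Take delta = min(5, (10/11)eps). Then 0 < |y + 1| < delta forces both bounds, so |(7y - 8)/(y - 9) − (3/2)| < eps.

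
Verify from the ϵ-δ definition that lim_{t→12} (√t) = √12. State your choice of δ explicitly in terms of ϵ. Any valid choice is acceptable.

δ = min(12, √12·ϵ)

Fix ϵ > 0. We want δ > 0 such that 0 < |t − 12| < δ implies |√t − √12| < ϵ.
Rationalise: √t − √12 = (t − 12)/(√t + √12), so |√t − √12| = |t − 12|/(√t + √12).
Restrict δ ≤ 12 so that |t − 12| < 12 forces t > 0, and then √t + √12 > √12.
Hence |√t − √12| < |t − 12|/√12, which is < ϵ once |t − 12| < √12·ϵ.
Take δ = min(12, √12·ϵ). If 0 < |t − 12| < δ then t > 0 and |√t − √12| < |t − 12|/√12 < ϵ.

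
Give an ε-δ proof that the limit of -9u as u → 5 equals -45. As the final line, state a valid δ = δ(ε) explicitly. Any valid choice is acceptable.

δ = ε/9

Let ε > 0 be given. We need δ > 0 so that 0 < |u − 5| < δ implies |(-9u) + 45| < ε.
Since (-9u) + 45 = -9(u − 5), we have |(-9u) + 45| = 9|u − 5|.
Thus it suffices that |u − 5| < ε/9.
Choosing δ = ε/9 gives |(-9u) + 45| = 9|u − 5| < ε whenever |u − 5| < δ.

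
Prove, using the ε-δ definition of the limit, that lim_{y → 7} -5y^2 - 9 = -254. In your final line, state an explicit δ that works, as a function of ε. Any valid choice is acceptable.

Fix ε > 0. We want δ > 0 such that 0 < |y − 7| < δ implies |(-5y^2 - 9) + 254| < ε.
(-5y^2 - 9) + 254 = -5y^2 + 245 = (y − 7)(-5y - 35).
So |(-5y^2 - 9) + 254| = |y − 7|·|-5y - 35|.
Require δ ≤ 1. Then |y − 7| < 1 gives |y| < 8, and by the triangle inequality |-5y - 35| ≤ 5·8 + 35 = 75.
Hence |(-5y^2 - 9) + 254| ≤ 75|y − 7| < ε provided |y − 7| < ε/75.
Choosing δ = min(1, ε/75) ensures both conditions, hence |(-5y^2 - 9) + 254| < ε.

δ = min(1, ε/75)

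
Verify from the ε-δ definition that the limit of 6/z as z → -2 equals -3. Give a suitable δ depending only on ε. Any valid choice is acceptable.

Suppose ε > 0. We seek δ > 0 such that 0 < |z + 2| < δ implies |6/z + 3| < ε.
|6/z + 3| = 6·|-2 − z|/(2·|z|) = 6|z + 2|/(2|z|).
Restrict δ ≤ 1. Then |z + 2| < 1 gives |z| > 1, so 2|z| > 2.
Then |6/z + 3| < 6|z + 2|/2, which is < ε when |z + 2| < (1/3)ε.
Take δ = min(1, (1/3)ε). Then 0 < |z + 2| < δ gives both |z + 2| < 1 and |z + 2| < (1/3)ε, so |6/z + 3| < ε.

δ = min(1, (1/3)ε)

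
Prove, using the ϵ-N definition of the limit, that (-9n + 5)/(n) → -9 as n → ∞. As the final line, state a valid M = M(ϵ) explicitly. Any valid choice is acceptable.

M = 5/ϵ

Fix ϵ > 0. For n ≥ 1, |(-9n + 5)/(n) + 9| = |5|/((n)) = 5/((n)).
Since n ≥ n for n ≥ 1, this is ≤ 5/(n) = 5/n.
So |(-9n + 5)/(n) + 9| < ϵ whenever n > 5/ϵ.
Take M = 5/ϵ. If n > M then |(-9n + 5)/(n) + 9| ≤ 5/n < ϵ.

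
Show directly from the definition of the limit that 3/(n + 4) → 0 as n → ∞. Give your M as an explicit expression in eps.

M = 3/eps

Let eps > 0 be given. For n ≥ 1, |3/(n + 4) − 0| = 3/(n + 4) ≤ 3/n.
We need 3/n < eps, i.e. n > 3/eps.
Take M = 3/eps. If n > M then |3/(n + 4)| ≤ 3/n < eps.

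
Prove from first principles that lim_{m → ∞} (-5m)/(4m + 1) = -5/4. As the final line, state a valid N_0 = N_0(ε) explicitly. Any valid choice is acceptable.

N_0 = (5/16)/ε

Suppose ε > 0. For m ≥ 1, |(-5m)/(4m + 1) + 5/4| = |5|/(4(4m + 1)) = 5/(4(4m + 1)).
Since 4m + 1 ≥ 4m for m ≥ 1, this is ≤ 5/(4·4m) = (5/16)/m.
So |(-5m)/(4m + 1) + 5/4| < ε whenever m > (5/16)/ε.
Take N_0 = (5/16)/ε. If m > N_0 then |(-5m)/(4m + 1) + 5/4| ≤ (5/16)/m < ε.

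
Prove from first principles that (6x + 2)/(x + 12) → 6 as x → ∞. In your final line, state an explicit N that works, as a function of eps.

Fix eps > 0. We seek N > 0 such that x > N implies |(6x + 2)/(x + 12) − 6| < eps.
(6x + 2)/(x + 12) − 6 = ((6x + 2) − 6(x + 12)) / ((x + 12)) = -70/((x + 12)).
For x > 0 we have x + 12 > x, so |(6x + 2)/(x + 12) − 6| = 70/((x + 12)) < 70/(x) = 70/x.
Thus |(6x + 2)/(x + 12) − 6| < eps whenever x > 70/eps.
Take N = 70/eps. If x > N then |(6x + 2)/(x + 12) − 6| < 70/x < eps.

N = 70/eps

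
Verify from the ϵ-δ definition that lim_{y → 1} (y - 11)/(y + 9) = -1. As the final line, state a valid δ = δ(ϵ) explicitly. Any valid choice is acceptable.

Fix ϵ > 0. We want δ > 0 with 0 < |y − 1| < δ ⇒ |(y - 11)/(y + 9) + 1| < ϵ.
Combining over a common denominator, (y - 11)/(y + 9) + 1 = [(y - 11)·10 − (-10)·(y + 9)] / [10·(y + 9)] = 20(y − 1) / (10(y + 9)).
So |(y - 11)/(y + 9) + 1| = 20|y − 1| / (10·|y + 9|).
Restrict δ ≤ 5. Then |y − 1| < 5 gives |y + 9| = |(y − 1) + 10| ≥ 10 − 5 = 5.
Hence |(y - 11)/(y + 9) + 1| < 20|y − 1|/(10·5) = (2/5)|y − 1|, which is < ϵ once |y − 1| < (5/2)ϵ.
Take δ = min(5, (5/2)ϵ). Then 0 < |y − 1| < δ forces both bounds, so |(y - 11)/(y + 9) + 1| < ϵ.

δ = min(5, (5/2)ϵ)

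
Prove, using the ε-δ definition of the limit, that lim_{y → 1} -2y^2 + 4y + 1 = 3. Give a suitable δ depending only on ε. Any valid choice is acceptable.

δ = min(2, ε/8)

Let ε > 0. We want δ > 0 such that 0 < |y − 1| < δ implies |(-2y^2 + 4y + 1) − 3| < ε.
(-2y^2 + 4y + 1) − 3 = -2y^2 + 4y - 2 = (y − 1)(-2y + 2).
So |(-2y^2 + 4y + 1) − 3| = |y − 1|·|-2y + 2|.
Assume first that |y − 1| < 2, so |y| < 3. Then |-2y + 2| ≤ 2·3 + 2 = 8.
Hence |(-2y^2 + 4y + 1) − 3| ≤ 8|y − 1| < ε provided |y − 1| < ε/8.
Choosing δ = min(2, ε/8) ensures both conditions, hence |(-2y^2 + 4y + 1) − 3| < ε.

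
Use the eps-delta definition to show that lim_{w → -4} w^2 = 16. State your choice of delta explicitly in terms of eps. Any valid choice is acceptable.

delta = min(2, eps/10)

Let eps > 0. We seek delta > 0 with 0 < |w + 4| < delta ⇒ |w^2 − 16| < eps.
Factor: w^2 − 16 = (w + 4)(w - 4), so |w^2 − 16| = |w + 4|·|w - 4|.
Restrict delta ≤ 2. Then |w + 4| < 2 gives |w| < 6, so by the triangle inequality |w - 4| ≤ 6 + 4 = 10.
Hence |w^2 − 16| ≤ 10|w + 4|, which is < eps once |w + 4| < eps/10.
Take delta = min(2, eps/10). If 0 < |w + 4| < delta then both bounds hold and |w^2 − 16| ≤ 10|w + 4| < 10·(eps/10) = eps.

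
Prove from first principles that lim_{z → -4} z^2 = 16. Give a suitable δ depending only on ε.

δ = min(2, ε/10)

Suppose ε > 0. We seek δ > 0 with 0 < |z + 4| < δ ⇒ |z^2 − 16| < ε.
Factor: z^2 − 16 = (z + 4)(z - 4), so |z^2 − 16| = |z + 4|·|z - 4|.
Restrict δ ≤ 2. Then |z + 4| < 2 gives |z| < 6, so by the triangle inequality |z - 4| ≤ 6 + 4 = 10.
Hence |z^2 − 16| ≤ 10|z + 4|, which is < ε once |z + 4| < ε/10.
Take δ = min(2, ε/10). If 0 < |z + 4| < δ then both bounds hold and |z^2 − 16| ≤ 10|z + 4| < 10·(ε/10) = ε.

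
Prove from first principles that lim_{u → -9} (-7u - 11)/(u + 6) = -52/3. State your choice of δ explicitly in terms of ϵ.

Suppose ϵ > 0. We want δ > 0 with 0 < |u + 9| < δ ⇒ |(-7u - 11)/(u + 6) + 52/3| < ϵ.
Combining over a common denominator, (-7u - 11)/(u + 6) + 52/3 = [(-7u - 11)·(-3) − 52·(u + 6)] / [(-3)·(u + 6)] = -31(u + 9) / ((-3)(u + 6)).
So |(-7u - 11)/(u + 6) + 52/3| = 31|u + 9| / (3·|u + 6|).
Require δ ≤ 3/2, so |u + 6| ≥ |-3| − |u + 9| > 3 − 3/2 = 3/2.
Hence |(-7u - 11)/(u + 6) + 52/3| < 31|u + 9|/(3·(3/2)) = (62/9)|u + 9|, which is < ϵ once |u + 9| < (9/62)ϵ.
Take δ = min(3/2, (9/62)ϵ). Then 0 < |u + 9| < δ forces both bounds, so |(-7u - 11)/(u + 6) + 52/3| < ϵ.

δ = min(3/2, (9/62)ϵ)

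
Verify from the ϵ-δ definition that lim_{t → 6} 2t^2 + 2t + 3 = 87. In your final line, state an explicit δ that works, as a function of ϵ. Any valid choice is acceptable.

δ = min(1, ϵ/28)

Let ϵ > 0 be given. We want δ > 0 such that 0 < |t − 6| < δ implies |(2t^2 + 2t + 3) − 87| < ϵ.
(2t^2 + 2t + 3) − 87 = 2t^2 + 2t - 84 = (t − 6)(2t + 14).
So |(2t^2 + 2t + 3) − 87| = |t − 6|·|2t + 14|.
Assume first that |t − 6| < 1, so |t| < 7. Then |2t + 14| ≤ 2·7 + 14 = 28.
Hence |(2t^2 + 2t + 3) − 87| ≤ 28|t − 6| < ϵ provided |t − 6| < ϵ/28.
Take δ = min(1, ϵ/28). Then 0 < |t − 6| < δ gives both |t − 6| < 1 and |t − 6| < ϵ/28, so |(2t^2 + 2t + 3) − 87| < ϵ.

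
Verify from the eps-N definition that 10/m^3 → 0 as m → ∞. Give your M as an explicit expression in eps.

M = (10/eps)^{1/3}

Fix eps > 0. For m ≥ 1, |10/m^3 − 0| = 10/m^3.
10/m^3 < eps ⇔ m^3 > 10/eps ⇔ m > (10/eps)^{1/3}.
Take M = (10/eps)^{1/3}. Then m > M implies 10/m^3 < eps.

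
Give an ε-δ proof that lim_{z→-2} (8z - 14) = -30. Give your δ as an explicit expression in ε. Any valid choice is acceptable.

Let ε > 0. We need δ > 0 so that 0 < |z + 2| < δ implies |(8z - 14) + 30| < ε.
Since (8z - 14) + 30 = 8(z + 2), we have |(8z - 14) + 30| = 8|z + 2|.
Thus it suffices that |z + 2| < ε/8.
Take δ = ε/8. If 0 < |z + 2| < δ then |(8z - 14) + 30| = 8|z + 2| < 8·(ε/8) = ε.

δ = ε/8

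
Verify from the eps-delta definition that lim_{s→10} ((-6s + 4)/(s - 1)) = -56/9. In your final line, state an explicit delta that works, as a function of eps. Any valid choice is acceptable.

Fix eps > 0. We want delta > 0 with 0 < |s − 10| < delta ⇒ |(-6s + 4)/(s - 1) + 56/9| < eps.
Combining over a common denominator, (-6s + 4)/(s - 1) + 56/9 = [(-6s + 4)·9 − (-56)·(s - 1)] / [9·(s - 1)] = 2(s − 10) / (9(s - 1)).
So |(-6s + 4)/(s - 1) + 56/9| = 2|s − 10| / (9·|s − 1|).
Require delta ≤ 9/2, so |s − 1| ≥ |9| − |s − 10| > 9 − 9/2 = 9/2.
Hence |(-6s + 4)/(s - 1) + 56/9| < 2|s − 10|/(9·(9/2)) = (4/81)|s − 10|, which is < eps once |s − 10| < (81/4)eps.
Take delta = min(9/2, (81/4)eps). Then 0 < |s − 10| < delta forces both bounds, so |(-6s + 4)/(s - 1) + 56/9| < eps.

delta = min(9/2, (81/4)eps)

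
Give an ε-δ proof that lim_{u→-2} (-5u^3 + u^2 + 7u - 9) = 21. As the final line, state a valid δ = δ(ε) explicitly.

Let ε > 0 be given. We want δ > 0 such that 0 < |u + 2| < δ implies |(-5u^3 + u^2 + 7u - 9) − 21| < ε.
(-5u^3 + u^2 + 7u - 9) − 21 = -5u^3 + u^2 + 7u - 30 = (u + 2)(-5u^2 + 11u - 15).
So |(-5u^3 + u^2 + 7u - 9) − 21| = |u + 2|·|-5u^2 + 11u - 15|.
Assume first that |u + 2| < 1, so |u| < 3. Then |-5u^2 + 11u - 15| ≤ 5·3^2 + 11·3 + 15 = 93.
Hence |(-5u^3 + u^2 + 7u - 9) − 21| ≤ 93|u + 2| < ε provided |u + 2| < ε/93.
Choosing δ = min(1, ε/93) ensures both conditions, hence |(-5u^3 + u^2 + 7u - 9) − 21| < ε.

δ = min(1, ε/93)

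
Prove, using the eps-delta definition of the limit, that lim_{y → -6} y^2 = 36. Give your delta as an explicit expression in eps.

Fix eps > 0. We seek delta > 0 with 0 < |y + 6| < delta ⇒ |y^2 − 36| < eps.
Factor: y^2 − 36 = (y + 6)(y - 6), so |y^2 − 36| = |y + 6|·|y - 6|.
Restrict delta ≤ 1. Then |y + 6| < 1 gives |y| < 7, so by the triangle inequality |y - 6| ≤ 7 + 6 = 13.
Hence |y^2 − 36| ≤ 13|y + 6|, which is < eps once |y + 6| < eps/13.
Take delta = min(1, eps/13). If 0 < |y + 6| < delta then both bounds hold and |y^2 − 36| ≤ 13|y + 6| < 13·(eps/13) = eps.

delta = min(1, eps/13)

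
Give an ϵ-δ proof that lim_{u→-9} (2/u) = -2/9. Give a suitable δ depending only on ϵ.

Let ϵ > 0 be given. We seek δ > 0 such that 0 < |u + 9| < δ implies |2/u + 2/9| < ϵ.
|2/u + 2/9| = 2·|-9 − u|/(9·|u|) = 2|u + 9|/(9|u|).
Restrict δ ≤ 9/2. Then |u + 9| < 9/2 gives |u| > 9/2, so 9|u| > 81/2.
Then |2/u + 2/9| < 2|u + 9|/(81/2), which is < ϵ when |u + 9| < (81/4)ϵ.
Take δ = min(9/2, (81/4)ϵ). Then 0 < |u + 9| < δ gives both |u + 9| < 9/2 and |u + 9| < (81/4)ϵ, so |2/u + 2/9| < ϵ.

δ = min(9/2, (81/4)ϵ)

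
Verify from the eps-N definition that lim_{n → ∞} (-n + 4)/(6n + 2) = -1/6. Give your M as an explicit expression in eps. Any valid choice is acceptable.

M = (13/18)/eps

Let eps > 0 be given. For n ≥ 1, |(-n + 4)/(6n + 2) + 1/6| = |26|/(6(6n + 2)) = 26/(6(6n + 2)).
Since 6n + 2 ≥ 6n for n ≥ 1, this is ≤ 26/(6·6n) = (13/18)/n.
So |(-n + 4)/(6n + 2) + 1/6| < eps whenever n > (13/18)/eps.
Take M = (13/18)/eps. If n > M then |(-n + 4)/(6n + 2) + 1/6| ≤ (13/18)/n < eps.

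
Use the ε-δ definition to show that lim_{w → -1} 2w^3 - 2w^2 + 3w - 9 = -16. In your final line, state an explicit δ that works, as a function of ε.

Let ε > 0. We want δ > 0 such that 0 < |w + 1| < δ implies |(2w^3 - 2w^2 + 3w - 9) + 16| < ε.
(2w^3 - 2w^2 + 3w - 9) + 16 = 2w^3 - 2w^2 + 3w + 7 = (w + 1)(2w^2 - 4w + 7).
So |(2w^3 - 2w^2 + 3w - 9) + 16| = |w + 1|·|2w^2 - 4w + 7|.
Assume first that |w + 1| < 2, so |w| < 3. Then |2w^2 - 4w + 7| ≤ 2·3^2 + 4·3 + 7 = 37.
Hence |(2w^3 - 2w^2 + 3w - 9) + 16| ≤ 37|w + 1| < ε provided |w + 1| < ε/37.
Take δ = min(2, ε/37). Then 0 < |w + 1| < δ gives both |w + 1| < 2 and |w + 1| < ε/37, so |(2w^3 - 2w^2 + 3w - 9) + 16| < ε.

δ = min(2, ε/37)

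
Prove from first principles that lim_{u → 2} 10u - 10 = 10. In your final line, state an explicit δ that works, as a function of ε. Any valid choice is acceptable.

Let ε > 0. We need δ > 0 so that 0 < |u − 2| < δ implies |(10u - 10) − 10| < ε.
|(10u - 10) − 10| = |10u - 20| = 10|u − 2|.
Thus it suffices that |u − 2| < ε/10.
Take δ = ε/10. If 0 < |u − 2| < δ then |(10u - 10) − 10| = 10|u − 2| < 10·(ε/10) = ε.

δ = ε/10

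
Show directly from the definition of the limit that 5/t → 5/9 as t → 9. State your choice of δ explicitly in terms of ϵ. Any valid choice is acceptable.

Let ϵ > 0 be given. We seek δ > 0 such that 0 < |t − 9| < δ implies |5/t − (5/9)| < ϵ.
|5/t − (5/9)| = 5·|9 − t|/(9·|t|) = 5|t − 9|/(9|t|).
Require δ ≤ 9/2 so that |t| > 9 − 9/2 = 9/2, hence 9|t| > 81/2.
Then |5/t − (5/9)| < 5|t − 9|/(81/2), which is < ϵ when |t − 9| < (81/10)ϵ.
Take δ = min(9/2, (81/10)ϵ). Then 0 < |t − 9| < δ gives both |t − 9| < 9/2 and |t − 9| < (81/10)ϵ, so |5/t − (5/9)| < ϵ.

δ = min(9/2, (81/10)ϵ)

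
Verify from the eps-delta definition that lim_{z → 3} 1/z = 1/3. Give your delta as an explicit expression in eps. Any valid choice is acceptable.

Fix eps > 0. We seek delta > 0 such that 0 < |z − 3| < delta implies |1/z − (1/3)| < eps.
|1/z − (1/3)| = |3 − z|/(3·|z|) = |z − 3|/(3|z|).
Require delta ≤ 3/2 so that |z| > 3 − 3/2 = 3/2, hence 3|z| > 9/2.
Then |1/z − (1/3)| < |z − 3|/(9/2), which is < eps when |z − 3| < (9/2)eps.
Take delta = min(3/2, (9/2)eps). Then 0 < |z − 3| < delta gives both |z − 3| < 3/2 and |z − 3| < (9/2)eps, so |1/z − (1/3)| < eps.

delta = min(3/2, (9/2)eps)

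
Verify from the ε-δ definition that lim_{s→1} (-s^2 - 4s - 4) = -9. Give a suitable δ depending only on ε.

Fix ε > 0. We want δ > 0 such that 0 < |s − 1| < δ implies |(-s^2 - 4s - 4) + 9| < ε.
(-s^2 - 4s - 4) + 9 = -s^2 - 4s + 5 = (s − 1)(-s - 5).
So |(-s^2 - 4s - 4) + 9| = |s − 1|·|-s - 5|.
Require δ ≤ 2. Then |s − 1| < 2 gives |s| < 3, and by the triangle inequality |-s - 5| ≤ 3 + 5 = 8.
Hence |(-s^2 - 4s - 4) + 9| ≤ 8|s − 1| < ε provided |s − 1| < ε/8.
Choosing δ = min(2, ε/8) ensures both conditions, hence |(-s^2 - 4s - 4) + 9| < ε.

δ = min(2, ε/8)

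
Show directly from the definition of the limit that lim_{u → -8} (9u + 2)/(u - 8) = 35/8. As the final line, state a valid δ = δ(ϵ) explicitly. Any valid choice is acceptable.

Let ϵ > 0 be given. We want δ > 0 with 0 < |u + 8| < δ ⇒ |(9u + 2)/(u - 8) − (35/8)| < ϵ.
Combining over a common denominator, (9u + 2)/(u - 8) − (35/8) = [(9u + 2)·(-16) − (-70)·(u - 8)] / [(-16)·(u - 8)] = -74(u + 8) / ((-16)(u - 8)).
So |(9u + 2)/(u - 8) − (35/8)| = 74|u + 8| / (16·|u − 8|).
Require δ ≤ 8, so |u − 8| ≥ |-16| − |u + 8| > 16 − 8 = 8.
Hence |(9u + 2)/(u - 8) − (35/8)| < 74|u + 8|/(16·8) = (37/64)|u + 8|, which is < ϵ once |u + 8| < (64/37)ϵ.
Take δ = min(8, (64/37)ϵ). Then 0 < |u + 8| < δ forces both bounds, so |(9u + 2)/(u - 8) − (35/8)| < ϵ.

δ = min(8, (64/37)ϵ)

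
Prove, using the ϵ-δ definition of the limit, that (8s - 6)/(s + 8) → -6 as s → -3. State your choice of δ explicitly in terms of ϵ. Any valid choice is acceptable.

Fix ϵ > 0. We want δ > 0 with 0 < |s + 3| < δ ⇒ |(8s - 6)/(s + 8) + 6| < ϵ.
Combining over a common denominator, (8s - 6)/(s + 8) + 6 = [(8s - 6)·5 − (-30)·(s + 8)] / [5·(s + 8)] = 70(s + 3) / (5(s + 8)).
So |(8s - 6)/(s + 8) + 6| = 70|s + 3| / (5·|s + 8|).
Restrict δ ≤ 5/2. Then |s + 3| < 5/2 gives |s + 8| = |(s + 3) + 5| ≥ 5 − 5/2 = 5/2.
Hence |(8s - 6)/(s + 8) + 6| < 70|s + 3|/(5·(5/2)) = (28/5)|s + 3|, which is < ϵ once |s + 3| < (5/28)ϵ.
Take δ = min(5/2, (5/28)ϵ). Then 0 < |s + 3| < δ forces both bounds, so |(8s - 6)/(s + 8) + 6| < ϵ.

δ = min(5/2, (5/28)ϵ)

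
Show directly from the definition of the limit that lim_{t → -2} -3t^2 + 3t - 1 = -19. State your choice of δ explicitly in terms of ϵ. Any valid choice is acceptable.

Suppose ϵ > 0. We want δ > 0 such that 0 < |t + 2| < δ implies |(-3t^2 + 3t - 1) + 19| < ϵ.
(-3t^2 + 3t - 1) + 19 = -3t^2 + 3t + 18 = (t + 2)(-3t + 9).
So |(-3t^2 + 3t - 1) + 19| = |t + 2|·|-3t + 9|.
Require δ ≤ 1. Then |t + 2| < 1 gives |t| < 3, and by the triangle inequality |-3t + 9| ≤ 3·3 + 9 = 18.
Hence |(-3t^2 + 3t - 1) + 19| ≤ 18|t + 2| < ϵ provided |t + 2| < ϵ/18.
Take δ = min(1, ϵ/18). Then 0 < |t + 2| < δ gives both |t + 2| < 1 and |t + 2| < ϵ/18, so |(-3t^2 + 3t - 1) + 19| < ϵ.

δ = min(1, ϵ/18)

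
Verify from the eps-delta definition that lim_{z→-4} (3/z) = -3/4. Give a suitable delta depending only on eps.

Fix eps > 0. We seek delta > 0 such that 0 < |z + 4| < delta implies |3/z + 3/4| < eps.
|3/z + 3/4| = 3·|-4 − z|/(4·|z|) = 3|z + 4|/(4|z|).
Restrict delta ≤ 2. Then |z + 4| < 2 gives |z| > 2, so 4|z| > 8.
Then |3/z + 3/4| < 3|z + 4|/8, which is < eps when |z + 4| < (8/3)eps.
Take delta = min(2, (8/3)eps). Then 0 < |z + 4| < delta gives both |z + 4| < 2 and |z + 4| < (8/3)eps, so |3/z + 3/4| < eps.

delta = min(2, (8/3)eps)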